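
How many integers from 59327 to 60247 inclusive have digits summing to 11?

15

The integers in [59327, 60247] that have digits summing to 11: 60005, 60014, 60023, 60032, 60041, 60050, …, 60221, 60230.
15 qualify.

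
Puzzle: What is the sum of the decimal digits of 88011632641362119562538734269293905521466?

8+8+0+1+1+6+3+2+6+4+1+3+6+2+1+1+9+5+6+2+5+3+8+7+3+4+2+6+9+2+9+3+9+0+5+5+2+1+4+6+6 = 174

174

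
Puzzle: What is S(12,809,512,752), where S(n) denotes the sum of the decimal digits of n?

42

1+2+8+0+9+5+1+2+7+5+2 = 42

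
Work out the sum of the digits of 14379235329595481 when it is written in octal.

65

14379235329595481 in base 8 is 630535323575454131.
Digit sum: 6+3+0+5+3+5+3+2+3+5+7+5+4+5+4+1+3+1 = 65.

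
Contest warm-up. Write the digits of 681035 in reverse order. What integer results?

530186

Reversing 681035 gives 530186.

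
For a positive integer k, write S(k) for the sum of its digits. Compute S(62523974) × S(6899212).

S(62523974) = 6+2+5+2+3+9+7+4 = 38.
S(6899212) = 6+8+9+9+2+1+2 = 37.
38 · 37 = 1406.

1406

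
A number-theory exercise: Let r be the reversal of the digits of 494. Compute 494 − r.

Reverse of 494 is 494.
494 − 494 = 0

0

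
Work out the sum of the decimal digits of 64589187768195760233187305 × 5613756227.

64589187768195760233187305 × 5613756227 = 362587955030581181564054205501098235
Sum of its 36 digits: 141.

141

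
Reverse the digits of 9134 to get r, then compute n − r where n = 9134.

4815

Reverse of 9134 is 4319.
9134 − 4319 = 4815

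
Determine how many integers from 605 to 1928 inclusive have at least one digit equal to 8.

The integers in [605, 1928] that have at least one digit equal to 8: 608, 618, 628, 638, 648, 658, …, 1918, 1928.
412 qualify.

412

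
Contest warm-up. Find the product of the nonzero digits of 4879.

2016

4×8×7×9 = 2016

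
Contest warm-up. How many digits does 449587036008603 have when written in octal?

449587036008603 in base 8 is 14616264344730233, which has 17 digits.

17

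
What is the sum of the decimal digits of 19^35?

208

19^35 = 570658162108627174778971075491512021856922699
Sum of its 45 digits: 208.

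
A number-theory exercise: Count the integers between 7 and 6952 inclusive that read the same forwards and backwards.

The integers in [7, 6952] that read the same forwards and backwards: 7, 8, 9, 11, 22, 33, …, 6776, 6886.
161 qualify.

161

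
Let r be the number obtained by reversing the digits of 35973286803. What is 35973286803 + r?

66841524756

Reverse of 35973286803 is 30868237953.
35973286803 + 30868237953 = 66841524756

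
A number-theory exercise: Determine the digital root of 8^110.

1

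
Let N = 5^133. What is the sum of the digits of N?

401

5^133 = 918354961579912115600575419704879435795832466228193376178712270530013483949005603790283203125
Sum of its 93 digits: 401.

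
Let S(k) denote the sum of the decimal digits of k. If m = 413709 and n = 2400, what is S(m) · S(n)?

144

S(413709) = 4+1+3+7+0+9 = 24.
S(2400) = 2+4+0+0 = 6.
24 · 6 = 144.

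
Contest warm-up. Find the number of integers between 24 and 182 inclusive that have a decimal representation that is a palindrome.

The integers in [24, 182] that have a decimal representation that is a palindrome: 33, 44, 55, 66, 77, 88, …, 171, 181.
16 qualify.

16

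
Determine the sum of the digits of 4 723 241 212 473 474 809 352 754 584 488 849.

158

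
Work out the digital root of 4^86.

The digital root of n equals n mod 9 (or 9 when 9 | n), so we need 4^86 mod 9.
4^86 ≡ 7 (mod 9), so the digital root is 7.

7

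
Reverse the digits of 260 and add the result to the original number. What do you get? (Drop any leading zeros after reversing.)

322

Reverse of 260 is 62.
260 + 62 = 322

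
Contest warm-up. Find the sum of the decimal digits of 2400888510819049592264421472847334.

2+4+0+0+8+8+8+5+1+0+8+1+9+0+4+9+5+9+2+2+6+4+4+2+1+4+7+2+8+4+7+3+3+4 = 144

144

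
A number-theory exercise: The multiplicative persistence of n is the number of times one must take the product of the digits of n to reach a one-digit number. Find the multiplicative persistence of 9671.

5

9671 → 378 → 168 → 48 → 32 → 6 (5 steps)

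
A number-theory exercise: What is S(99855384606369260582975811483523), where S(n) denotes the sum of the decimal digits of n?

160

9+9+8+5+5+3+8+4+6+0+6+3+6+9+2+6+0+5+8+2+9+7+5+8+1+1+4+8+3+5+2+3 = 160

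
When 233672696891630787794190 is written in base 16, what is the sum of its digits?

165

233672696891630787794190 in base 16 is 317B6C1A9BEDFA2C950E.
Digit sum: 3+1+7+11+6+12+1+10+9+11+14+13+15+10+2+12+9+5+0+14 = 165.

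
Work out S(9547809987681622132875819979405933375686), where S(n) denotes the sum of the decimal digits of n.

219

9+5+4+7+8+0+9+9+8+7+6+8+1+6+2+2+1+3+2+8+7+5+8+1+9+9+7+9+4+0+5+9+3+3+3+7+5+6+8+6 = 219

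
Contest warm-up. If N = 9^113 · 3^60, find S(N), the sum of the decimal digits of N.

612

9^113 · 3^60 = 28620607630655430965855314425430797474636297167164879486252198180328786822055312629833102860522186405191102940578957137880992482444627129
Sum of its 137 digits: 612.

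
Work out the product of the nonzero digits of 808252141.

8×8×2×5×2×1×4×1 = 5120

5120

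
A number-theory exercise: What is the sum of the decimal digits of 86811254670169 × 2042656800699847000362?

168

86811254670169 × 2042656800699847000362 = 177325599729307061177779438333601178
Sum of its 36 digits: 168.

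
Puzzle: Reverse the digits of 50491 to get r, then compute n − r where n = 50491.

31086

Reverse of 50491 is 19405.
50491 − 19405 = 31086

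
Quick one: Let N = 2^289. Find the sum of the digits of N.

398

2^289 = 994646472819573284310764496293641680200912301594695434880927953786318994025066751066112
Sum of its 87 digits: 398.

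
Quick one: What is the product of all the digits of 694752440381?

0

6×9×4×7×5×2×4×4×0×3×8×1 = 0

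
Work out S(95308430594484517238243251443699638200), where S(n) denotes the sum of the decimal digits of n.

9+5+3+0+8+4+3+0+5+9+4+4+8+4+5+1+7+2+3+8+2+4+3+2+5+1+4+4+3+6+9+9+6+3+8+2+0+0 = 163

163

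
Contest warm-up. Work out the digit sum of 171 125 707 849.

1+7+1+1+2+5+7+0+7+8+4+9 = 52

52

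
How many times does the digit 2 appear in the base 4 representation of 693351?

4

693351 in base 4 is 2221101213.
The digit 2 appears 4 times.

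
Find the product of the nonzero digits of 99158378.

544320

9×9×1×5×8×3×7×8 = 544320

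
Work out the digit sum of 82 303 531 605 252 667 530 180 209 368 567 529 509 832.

8+2+3+0+3+5+3+1+6+0+5+2+5+2+6+6+7+5+3+0+1+8+0+2+0+9+3+6+8+5+6+7+5+2+9+5+0+9+8+3+2 = 170

170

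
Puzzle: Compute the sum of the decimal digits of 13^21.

91

13^21 = 247064529073450392704413
Sum of its 24 digits: 91.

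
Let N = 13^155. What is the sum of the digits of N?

817

13^155 = 45837361165708061423020376689225893314734055607779290283887676621230205627097213586813815872303867264686727314814466414879387157598831699224501580618455528395339891983971957
Sum of its 173 digits: 817.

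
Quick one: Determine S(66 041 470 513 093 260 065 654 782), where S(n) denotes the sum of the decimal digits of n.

100

6+6+0+4+1+4+7+0+5+1+3+0+9+3+2+6+0+0+6+5+6+5+4+7+8+2 = 100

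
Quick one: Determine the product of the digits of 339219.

1458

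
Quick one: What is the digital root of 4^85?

The digital root of n equals n mod 9 (or 9 when 9 | n), so we need 4^85 mod 9.
4^85 ≡ 4 (mod 9), so the digital root is 4.

4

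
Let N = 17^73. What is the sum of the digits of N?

377

17^73 = 664922854477460304521274345132525020049169433616579424626190476175164425470051684475963537
Sum of its 90 digits: 377.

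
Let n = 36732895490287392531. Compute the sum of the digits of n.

96

3+6+7+3+2+8+9+5+4+9+0+2+8+7+3+9+2+5+3+1 = 96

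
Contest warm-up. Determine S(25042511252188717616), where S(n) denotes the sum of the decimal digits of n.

2+5+0+4+2+5+1+1+2+5+2+1+8+8+7+1+7+6+1+6 = 74

74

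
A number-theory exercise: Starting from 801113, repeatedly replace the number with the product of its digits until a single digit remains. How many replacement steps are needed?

1

801113 → 0 (1 step)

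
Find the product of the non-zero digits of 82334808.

36864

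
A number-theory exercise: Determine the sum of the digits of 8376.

24

8+3+7+6 = 24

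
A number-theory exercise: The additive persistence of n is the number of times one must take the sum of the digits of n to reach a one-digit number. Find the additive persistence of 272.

272 → 11 → 2 (2 steps)

2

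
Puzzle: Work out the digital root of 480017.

4+8+0+0+1+7 = 20
2+0 = 2

2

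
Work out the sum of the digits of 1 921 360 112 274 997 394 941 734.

1+9+2+1+3+6+0+1+1+2+2+7+4+9+9+7+3+9+4+9+4+1+7+3+4 = 108

108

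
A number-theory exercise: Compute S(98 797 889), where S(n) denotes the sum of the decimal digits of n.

9+8+7+9+7+8+8+9 = 65

65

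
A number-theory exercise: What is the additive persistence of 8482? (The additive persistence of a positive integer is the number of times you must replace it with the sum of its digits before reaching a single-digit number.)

2

8482 → 22 → 4 (2 steps)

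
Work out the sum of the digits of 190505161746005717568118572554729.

140

1+9+0+5+0+5+1+6+1+7+4+6+0+0+5+7+1+7+5+6+8+1+1+8+5+7+2+5+5+4+7+2+9 = 140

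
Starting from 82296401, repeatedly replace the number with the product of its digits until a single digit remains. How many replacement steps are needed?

1

82296401 → 0 (1 step)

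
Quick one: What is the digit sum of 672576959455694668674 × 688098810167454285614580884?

672576959455694668674 × 688098810167454285614580884 = 462799405547507643504403960161429556397754027816
Sum of its 48 digits: 216.

216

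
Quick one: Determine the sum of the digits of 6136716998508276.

84

6+1+3+6+7+1+6+9+9+8+5+0+8+2+7+6 = 84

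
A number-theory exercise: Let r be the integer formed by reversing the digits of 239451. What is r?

Reversing 239451 gives 154932.

154932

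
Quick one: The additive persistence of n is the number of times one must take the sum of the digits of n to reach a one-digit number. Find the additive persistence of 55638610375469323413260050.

3

55638610375469323413260050 → 97 → 16 → 7 (3 steps)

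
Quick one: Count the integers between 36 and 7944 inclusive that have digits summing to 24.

269

The integers in [36, 7944] that have digits summing to 24: 699, 789, 798, 879, 888, 897, …, 7935, 7944.
269 qualify.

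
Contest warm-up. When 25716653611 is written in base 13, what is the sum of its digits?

79

25716653611 in base 13 is 256AB56ACC.
Digit sum: 2+5+6+10+11+5+6+10+12+12 = 79.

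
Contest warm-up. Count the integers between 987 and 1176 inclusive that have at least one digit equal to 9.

39

The integers in [987, 1176] that have at least one digit equal to 9: 987, 988, 989, 990, 991, 992, …, 1159, 1169.
39 qualify.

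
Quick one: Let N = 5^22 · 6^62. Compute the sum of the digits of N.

216

5^22 · 6^62 = 4194861429464371847189948753967012737187840000000000000000000000
Sum of its 64 digits: 216.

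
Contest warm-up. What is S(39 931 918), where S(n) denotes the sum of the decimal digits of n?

3+9+9+3+1+9+1+8 = 43

43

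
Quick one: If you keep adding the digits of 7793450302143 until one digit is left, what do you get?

3

7+7+9+3+4+5+0+3+0+2+1+4+3 = 48
4+8 = 12
1+2 = 3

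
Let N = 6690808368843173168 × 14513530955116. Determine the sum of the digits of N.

6690808368843173168 × 14513530955116 = 97107254375954585084979223527488
Sum of its 32 digits: 164.

164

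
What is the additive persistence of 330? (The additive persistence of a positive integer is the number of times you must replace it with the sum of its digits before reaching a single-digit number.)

1

330 → 6 (1 step)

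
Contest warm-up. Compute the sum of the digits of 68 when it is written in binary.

68 in base 2 is 1000100.
Digit sum: 1+0+0+0+1+0+0 = 2.

2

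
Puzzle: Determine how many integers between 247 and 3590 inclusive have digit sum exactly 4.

22

The integers in [247, 3590] that have digit sum exactly 4: 301, 310, 400, 1003, 1012, 1021, …, 3010, 3100.
22 qualify.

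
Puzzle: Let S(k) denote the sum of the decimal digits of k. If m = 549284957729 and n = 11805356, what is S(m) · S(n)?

S(549284957729) = 5+4+9+2+8+4+9+5+7+7+2+9 = 71.
S(11805356) = 1+1+8+0+5+3+5+6 = 29.
71 · 29 = 2059.

2059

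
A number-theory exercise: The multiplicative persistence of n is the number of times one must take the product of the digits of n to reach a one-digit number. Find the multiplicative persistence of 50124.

50124 → 0 (1 step)

1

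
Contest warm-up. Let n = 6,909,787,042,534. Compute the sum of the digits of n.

64

6+9+0+9+7+8+7+0+4+2+5+3+4 = 64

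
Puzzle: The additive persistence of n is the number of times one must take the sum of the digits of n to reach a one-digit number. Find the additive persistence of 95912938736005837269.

95912938736005837269 → 102 → 3 (2 steps)

2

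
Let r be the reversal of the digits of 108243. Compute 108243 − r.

-234558

Reverse of 108243 is 342801.
108243 − 342801 = -234558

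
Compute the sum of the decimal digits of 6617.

6+6+1+7 = 20

20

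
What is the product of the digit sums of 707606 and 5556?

546

S(707606) = 7+0+7+6+0+6 = 26.
S(5556) = 5+5+5+6 = 21.
26 · 21 = 546.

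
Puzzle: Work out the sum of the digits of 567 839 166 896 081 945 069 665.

133

5+6+7+8+3+9+1+6+6+8+9+6+0+8+1+9+4+5+0+6+9+6+6+5 = 133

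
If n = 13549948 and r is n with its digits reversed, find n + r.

Reverse of 13549948 is 84994531.
13549948 + 84994531 = 98544479

98544479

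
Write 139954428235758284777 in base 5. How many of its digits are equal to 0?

7

139954428235758284777 in base 5 is 33343010323304203313110103102.
The digit 0 appears 7 times.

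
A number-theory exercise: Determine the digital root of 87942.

3

8+7+9+4+2 = 30
3+0 = 3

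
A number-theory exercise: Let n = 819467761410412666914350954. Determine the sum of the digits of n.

8+1+9+4+6+7+7+6+1+4+1+0+4+1+2+6+6+6+9+1+4+3+5+0+9+5+4 = 119

119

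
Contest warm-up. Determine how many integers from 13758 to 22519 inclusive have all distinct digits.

The integers in [13758, 22519] that have all distinct digits: 13758, 13759, 13760, 13762, 13764, 13765, …, 21986, 21987.
2792 qualify.

2792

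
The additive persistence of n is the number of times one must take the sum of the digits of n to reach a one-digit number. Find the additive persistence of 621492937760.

621492937760 → 56 → 11 → 2 (3 steps)

3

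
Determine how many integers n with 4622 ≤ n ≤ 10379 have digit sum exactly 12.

148

The integers in [4622, 10379] that have digit sum exactly 12: 4701, 4710, 4800, 5007, 5016, 5025, …, 10362, 10371.
148 qualify.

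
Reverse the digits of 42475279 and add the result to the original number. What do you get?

Reverse of 42475279 is 97257424.
42475279 + 97257424 = 139732703

139732703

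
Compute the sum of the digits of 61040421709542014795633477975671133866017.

6+1+0+4+0+4+2+1+7+0+9+5+4+2+0+1+4+7+9+5+6+3+3+4+7+7+9+7+5+6+7+1+1+3+3+8+6+6+0+1+7 = 171

171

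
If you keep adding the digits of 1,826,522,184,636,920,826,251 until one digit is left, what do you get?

1+8+2+6+5+2+2+1+8+4+6+3+6+9+2+0+8+2+6+2+5+1 = 89
8+9 = 17
1+7 = 8

8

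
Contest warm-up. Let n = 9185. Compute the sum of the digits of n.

23

9+1+8+5 = 23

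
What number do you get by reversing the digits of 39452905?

50925493

Reversing 39452905 gives 50925493.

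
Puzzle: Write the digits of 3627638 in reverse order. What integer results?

8367263

Reversing 3627638 gives 8367263.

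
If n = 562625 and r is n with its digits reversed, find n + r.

1088890

Reverse of 562625 is 526265.
562625 + 526265 = 1088890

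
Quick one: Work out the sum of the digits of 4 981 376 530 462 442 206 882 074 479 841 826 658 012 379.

195

4+9+8+1+3+7+6+5+3+0+4+6+2+4+4+2+2+0+6+8+8+2+0+7+4+4+7+9+8+4+1+8+2+6+6+5+8+0+1+2+3+7+9 = 195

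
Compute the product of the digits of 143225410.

0

1×4×3×2×2×5×4×1×0 = 0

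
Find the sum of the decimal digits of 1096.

1+0+9+6 = 16

16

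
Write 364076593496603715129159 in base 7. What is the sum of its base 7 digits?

87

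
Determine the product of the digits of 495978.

90720

4×9×5×9×7×8 = 90720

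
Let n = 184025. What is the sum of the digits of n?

1+8+4+0+2+5 = 20

20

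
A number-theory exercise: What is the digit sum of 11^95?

11^95 = 855667604660776411454653319264682415897096646406322620359170545489005669604802682190120890261212451
Sum of its 99 digits: 419.

419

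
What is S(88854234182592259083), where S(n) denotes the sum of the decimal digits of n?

8+8+8+5+4+2+3+4+1+8+2+5+9+2+2+5+9+0+8+3 = 96

96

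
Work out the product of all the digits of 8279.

8×2×7×9 = 1008

1008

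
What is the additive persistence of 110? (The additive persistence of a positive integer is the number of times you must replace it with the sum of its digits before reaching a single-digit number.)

110 → 2 (1 step)

1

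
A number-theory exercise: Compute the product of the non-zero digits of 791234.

7×9×1×2×3×4 = 1512

1512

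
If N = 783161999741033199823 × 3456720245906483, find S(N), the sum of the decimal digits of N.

783161999741033199823 × 3456720245906483 = 2707171940329437258056545514710152509
Sum of its 37 digits: 146.

146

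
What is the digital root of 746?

8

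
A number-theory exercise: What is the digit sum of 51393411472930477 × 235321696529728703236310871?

51393411472930477 × 235321696529728703236310871 = 12093984778260423152174595019210924942315467
Sum of its 44 digits: 183.

183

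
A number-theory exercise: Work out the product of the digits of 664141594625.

6220800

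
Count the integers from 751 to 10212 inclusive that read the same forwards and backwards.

118

The integers in [751, 10212] that read the same forwards and backwards: 757, 767, 777, 787, 797, 808, …, 10101, 10201.
118 qualify.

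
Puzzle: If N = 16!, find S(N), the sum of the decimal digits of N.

63

16! = 20922789888000
Sum of its 14 digits: 63.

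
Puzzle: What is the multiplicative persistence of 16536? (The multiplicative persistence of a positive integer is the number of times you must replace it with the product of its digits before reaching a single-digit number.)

2

16536 → 540 → 0 (2 steps)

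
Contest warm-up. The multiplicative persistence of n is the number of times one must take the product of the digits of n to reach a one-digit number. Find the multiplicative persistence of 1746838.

3

1746838 → 32256 → 360 → 0 (3 steps)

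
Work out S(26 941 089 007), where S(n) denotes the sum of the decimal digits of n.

46

2+6+9+4+1+0+8+9+0+0+7 = 46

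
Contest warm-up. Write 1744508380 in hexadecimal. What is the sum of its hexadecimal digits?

1744508380 in base 16 is 67FB15DC.
Digit sum: 6+7+15+11+1+5+13+12 = 70.

70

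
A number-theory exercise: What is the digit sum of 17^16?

109

17^16 = 48661191875666868481
Sum of its 20 digits: 109.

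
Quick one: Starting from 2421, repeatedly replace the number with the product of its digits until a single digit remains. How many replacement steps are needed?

2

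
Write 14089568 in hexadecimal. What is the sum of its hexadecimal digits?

14089568 in base 16 is D6FD60.
Digit sum: 13+6+15+13+6+0 = 53.

53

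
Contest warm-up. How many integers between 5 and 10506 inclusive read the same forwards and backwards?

200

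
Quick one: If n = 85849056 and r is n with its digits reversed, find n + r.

150943914

Reverse of 85849056 is 65094858.
85849056 + 65094858 = 150943914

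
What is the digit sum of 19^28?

154

19^28 = 638411683925748518131605316913942641
Sum of its 36 digits: 154.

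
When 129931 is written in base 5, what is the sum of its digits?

15

129931 in base 5 is 13124211.
Digit sum: 1+3+1+2+4+2+1+1 = 15.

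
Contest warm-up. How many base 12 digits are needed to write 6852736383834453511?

18

6852736383834453511 in base 12 is 310943BA4A5A263687, which has 18 digits.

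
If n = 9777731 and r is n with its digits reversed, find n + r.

11155510

Reverse of 9777731 is 1377779.
9777731 + 1377779 = 11155510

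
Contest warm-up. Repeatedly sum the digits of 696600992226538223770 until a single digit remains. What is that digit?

4

6+9+6+6+0+0+9+9+2+2+2+6+5+3+8+2+2+3+7+7+0 = 94
9+4 = 13
1+3 = 4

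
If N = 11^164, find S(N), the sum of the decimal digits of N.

661

11^164 = 614328078920648930723281983903651491925634503115737237148337188651023720852996437016578139526538206010226809505602301101490182403720247301031765833128271086844427204312241
Sum of its 171 digits: 661.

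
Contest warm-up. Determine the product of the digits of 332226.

432

3×3×2×2×2×6 = 432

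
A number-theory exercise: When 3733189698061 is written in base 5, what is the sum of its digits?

37

3733189698061 in base 5 is 442131033030314221.
Digit sum: 4+4+2+1+3+1+0+3+3+0+3+0+3+1+4+2+2+1 = 37.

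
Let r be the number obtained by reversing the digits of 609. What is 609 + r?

Reverse of 609 is 906.
609 + 906 = 1515

1515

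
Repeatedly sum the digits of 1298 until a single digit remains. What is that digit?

1+2+9+8 = 20
2+0 = 2
(Equivalently, 1298 mod 9 = 2.)

2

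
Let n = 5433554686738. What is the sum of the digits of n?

5+4+3+3+5+5+4+6+8+6+7+3+8 = 67

67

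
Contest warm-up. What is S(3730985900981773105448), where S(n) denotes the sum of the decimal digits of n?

101

3+7+3+0+9+8+5+9+0+0+9+8+1+7+7+3+1+0+5+4+4+8 = 101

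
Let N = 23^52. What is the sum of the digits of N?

346

23^52 = 64542751082767918430897798773372060387158551764172664212787858136578721
Sum of its 71 digits: 346.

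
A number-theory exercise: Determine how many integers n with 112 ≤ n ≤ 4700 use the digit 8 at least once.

1197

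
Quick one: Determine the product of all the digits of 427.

56

4×2×7 = 56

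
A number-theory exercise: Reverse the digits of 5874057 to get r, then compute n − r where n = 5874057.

-1630728

Reverse of 5874057 is 7504785.
5874057 − 7504785 = -1630728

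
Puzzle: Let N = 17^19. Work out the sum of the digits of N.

17^19 = 239072435685151324847153
Sum of its 24 digits: 98.

98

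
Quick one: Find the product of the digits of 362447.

3×6×2×4×4×7 = 4032

4032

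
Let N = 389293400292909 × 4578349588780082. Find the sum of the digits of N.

156

389293400292909 × 4578349588780082 = 1782321279145839773758785038538
Sum of its 31 digits: 156.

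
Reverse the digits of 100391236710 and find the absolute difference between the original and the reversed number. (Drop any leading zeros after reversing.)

82759043709

Reverse of 100391236710 is 17632193001.
|100391236710 − 17632193001| = 82759043709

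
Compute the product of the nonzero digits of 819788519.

8×1×9×7×8×8×5×1×9 = 1451520

1451520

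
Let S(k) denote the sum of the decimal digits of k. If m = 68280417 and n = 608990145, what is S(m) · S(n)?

S(68280417) = 6+8+2+8+0+4+1+7 = 36.
S(608990145) = 6+0+8+9+9+0+1+4+5 = 42.
36 · 42 = 1512.

1512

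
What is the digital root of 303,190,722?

9

3+0+3+1+9+0+7+2+2 = 27
2+7 = 9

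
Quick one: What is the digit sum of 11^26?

112

11^26 = 1191817653772720942460132761
Sum of its 28 digits: 112.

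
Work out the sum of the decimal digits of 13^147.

811

13^147 = 56191779941199568261718534306894018908396678623777478504315980789486786568011594584548956655395926010106375918646401469633245745563665854904711355867220707990645717
Sum of its 164 digits: 811.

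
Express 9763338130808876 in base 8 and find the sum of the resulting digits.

61

9763338130808876 in base 8 is 425373211506760054.
Digit sum: 4+2+5+3+7+3+2+1+1+5+0+6+7+6+0+0+5+4 = 61.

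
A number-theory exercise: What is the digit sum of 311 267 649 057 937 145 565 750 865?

3+1+1+2+6+7+6+4+9+0+5+7+9+3+7+1+4+5+5+6+5+7+5+0+8+6+5 = 127

127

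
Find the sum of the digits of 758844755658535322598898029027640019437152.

201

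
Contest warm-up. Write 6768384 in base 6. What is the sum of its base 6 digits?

6768384 in base 6 is 401023040.
Digit sum: 4+0+1+0+2+3+0+4+0 = 14.

14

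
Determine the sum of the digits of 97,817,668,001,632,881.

9+7+8+1+7+6+6+8+0+0+1+6+3+2+8+8+1 = 81

81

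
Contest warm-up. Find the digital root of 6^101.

The digital root of n equals n mod 9 (or 9 when 9 | n), so we need 6^101 mod 9.
6^101 ≡ 0 (mod 9), so the digital root is 9.

9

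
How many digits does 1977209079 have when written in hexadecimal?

1977209079 in base 16 is 75D9D0F7, which has 8 digits.

8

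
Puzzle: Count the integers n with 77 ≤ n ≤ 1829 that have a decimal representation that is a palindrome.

The integers in [77, 1829] that have a decimal representation that is a palindrome: 77, 88, 99, 101, 111, 121, …, 1661, 1771.
101 qualify.

101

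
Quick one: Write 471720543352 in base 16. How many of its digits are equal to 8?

471720543352 in base 16 is 6DD4BC4478.
The digit 8 appears 1 time.

1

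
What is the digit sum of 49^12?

73

49^12 = 191581231380566414401
Sum of its 21 digits: 73.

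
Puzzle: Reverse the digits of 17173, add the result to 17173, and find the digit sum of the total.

20

Reversal of 17173 is 37171; 17173 + 37171 = 54344.
Digit sum of 54344: 5+4+3+4+4 = 20.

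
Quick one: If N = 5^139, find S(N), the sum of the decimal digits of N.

437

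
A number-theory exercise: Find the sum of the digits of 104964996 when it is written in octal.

104964996 in base 8 is 620321604.
Digit sum: 6+2+0+3+2+1+6+0+4 = 24.

24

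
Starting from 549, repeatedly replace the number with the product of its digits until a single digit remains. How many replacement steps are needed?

549 → 180 → 0 (2 steps)

2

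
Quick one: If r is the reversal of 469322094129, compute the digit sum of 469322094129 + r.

48

Reversal of 469322094129 is 921490223964; 469322094129 + 921490223964 = 1390812318093.
Digit sum of 1390812318093: 1+3+9+0+8+1+2+3+1+8+0+9+3 = 48.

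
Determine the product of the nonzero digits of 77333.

1323

7×7×3×3×3 = 1323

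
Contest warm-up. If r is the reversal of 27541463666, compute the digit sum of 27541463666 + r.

64

Reversal of 27541463666 is 66636414572; 27541463666 + 66636414572 = 94177878238.
Digit sum of 94177878238: 9+4+1+7+7+8+7+8+2+3+8 = 64.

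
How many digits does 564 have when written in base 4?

5

564 in base 4 is 20310, which has 5 digits.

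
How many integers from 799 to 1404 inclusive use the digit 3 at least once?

The integers in [799, 1404] that use the digit 3 at least once: 803, 813, 823, 830, 831, 832, …, 1399, 1403.
196 qualify.

196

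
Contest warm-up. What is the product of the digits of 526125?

600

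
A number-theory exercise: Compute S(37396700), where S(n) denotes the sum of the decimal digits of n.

3+7+3+9+6+7+0+0 = 35

35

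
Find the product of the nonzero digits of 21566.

360

2×1×5×6×6 = 360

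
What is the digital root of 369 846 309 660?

6

3+6+9+8+4+6+3+0+9+6+6+0 = 60
6+0 = 6
(Equivalently, 369 846 309 660 mod 9 = 6.)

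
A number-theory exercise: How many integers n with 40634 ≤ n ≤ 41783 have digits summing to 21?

86

The integers in [40634, 41783] that have digits summing to 21: 40638, 40647, 40656, 40665, 40674, 40683, …, 41772, 41781.
86 qualify.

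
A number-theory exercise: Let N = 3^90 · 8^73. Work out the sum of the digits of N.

3^90 · 8^73 = 7353294759639954025619474604169703383425240000359948615228970294619169082384978505716041021679335759583117312
Sum of its 109 digits: 486.

486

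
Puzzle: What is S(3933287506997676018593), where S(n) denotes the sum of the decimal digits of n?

116

3+9+3+3+2+8+7+5+0+6+9+9+7+6+7+6+0+1+8+5+9+3 = 116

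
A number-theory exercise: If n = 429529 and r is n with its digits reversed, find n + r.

1355453

Reverse of 429529 is 925924.
429529 + 925924 = 1355453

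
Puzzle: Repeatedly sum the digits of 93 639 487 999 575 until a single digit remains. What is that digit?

9+3+6+3+9+4+8+7+9+9+9+5+7+5 = 93
9+3 = 12
1+2 = 3

3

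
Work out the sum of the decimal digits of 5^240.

5^240 = 565979942426669522969319955680486986292658199883696136848913430620968832412052819671220715747559881215872027456054864353492670804579578458515243255533277988433837890625
Sum of its 168 digits: 838.

838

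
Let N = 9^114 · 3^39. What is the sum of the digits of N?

9^114 · 3^39 = 24624930313254057975110788410428130862774526764178511207798819833307600158145234827640640400343054997960371115511615888304238587
Sum of its 128 digits: 531.

531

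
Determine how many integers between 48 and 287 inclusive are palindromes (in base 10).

The integers in [48, 287] that are palindromes (in base 10): 55, 66, 77, 88, 99, 101, …, 272, 282.
24 qualify.

24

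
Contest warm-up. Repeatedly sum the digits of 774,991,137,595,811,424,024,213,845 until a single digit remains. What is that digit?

7+7+4+9+9+1+1+3+7+5+9+5+8+1+1+4+2+4+0+2+4+2+1+3+8+4+5 = 116
1+1+6 = 8

8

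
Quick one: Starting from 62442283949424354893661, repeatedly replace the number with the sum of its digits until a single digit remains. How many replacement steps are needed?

2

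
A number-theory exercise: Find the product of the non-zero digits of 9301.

9×3×1 = 27

27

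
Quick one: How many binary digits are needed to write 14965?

14

14965 in base 2 is 11101001110101, which has 14 digits.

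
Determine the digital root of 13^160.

The digital root of n equals n mod 9 (or 9 when 9 | n), so we need 13^160 mod 9.
13^160 ≡ 4 (mod 9), so the digital root is 4.

4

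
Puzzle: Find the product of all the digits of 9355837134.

1360800

9×3×5×5×8×3×7×1×3×4 = 1360800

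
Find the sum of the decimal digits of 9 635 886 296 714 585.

9+6+3+5+8+8+6+2+9+6+7+1+4+5+8+5 = 92

92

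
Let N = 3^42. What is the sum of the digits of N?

90

3^42 = 109418989131512359209
Sum of its 21 digits: 90.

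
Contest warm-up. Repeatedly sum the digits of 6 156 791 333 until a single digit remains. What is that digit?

8

6+1+5+6+7+9+1+3+3+3 = 44
4+4 = 8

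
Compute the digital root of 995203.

9+9+5+2+0+3 = 28
2+8 = 10
1+0 = 1
(Equivalently, 995203 mod 9 = 1.)

1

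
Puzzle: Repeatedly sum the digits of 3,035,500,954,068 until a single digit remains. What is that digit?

3

3+0+3+5+5+0+0+9+5+4+0+6+8 = 48
4+8 = 12
1+2 = 3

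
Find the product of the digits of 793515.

4725

7×9×3×5×1×5 = 4725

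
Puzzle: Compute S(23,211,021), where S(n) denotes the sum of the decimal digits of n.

12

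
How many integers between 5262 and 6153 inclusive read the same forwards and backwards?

9

The integers in [5262, 6153] that read the same forwards and backwards: 5335, 5445, 5555, 5665, 5775, 5885, 5995, 6006, 6116.
9 qualify.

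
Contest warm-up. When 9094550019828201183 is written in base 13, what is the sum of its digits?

99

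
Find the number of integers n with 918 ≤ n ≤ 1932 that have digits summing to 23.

The integers in [918, 1932] that have digits summing to 23: 959, 968, 977, 986, 995, 1499, …, 1886, 1895.
20 qualify.

20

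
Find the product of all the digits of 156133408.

0

1×5×6×1×3×3×4×0×8 = 0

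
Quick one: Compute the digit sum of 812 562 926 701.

8+1+2+5+6+2+9+2+6+7+0+1 = 49

49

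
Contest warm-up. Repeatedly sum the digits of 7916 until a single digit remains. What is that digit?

5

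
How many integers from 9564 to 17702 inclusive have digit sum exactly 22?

The integers in [9564, 17702] that have digit sum exactly 22: 9571, 9580, 9607, 9616, 9625, 9634, …, 17671, 17680.
451 qualify.

451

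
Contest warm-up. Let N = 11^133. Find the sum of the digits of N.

677

11^133 = 3200568495929836678645715734694833226102885454586195875169693056931408048977961093948842811959452328494413423153999203723966986522574735131
Sum of its 139 digits: 677.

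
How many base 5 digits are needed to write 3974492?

3974492 in base 5 is 2004140432, which has 10 digits.

10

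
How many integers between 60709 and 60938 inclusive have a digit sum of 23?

The integers in [60709, 60938] that have a digit sum of 23: 60719, 60728, 60737, 60746, 60755, 60764, …, 60926, 60935.
23 qualify.

23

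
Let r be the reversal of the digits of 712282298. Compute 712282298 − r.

Reverse of 712282298 is 892282217.
712282298 − 892282217 = -179999919

-179999919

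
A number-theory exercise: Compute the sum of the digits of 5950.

19

5+9+5+0 = 19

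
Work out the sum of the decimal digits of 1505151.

18

1+5+0+5+1+5+1 = 18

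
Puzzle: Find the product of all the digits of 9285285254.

2304000

9×2×8×5×2×8×5×2×5×4 = 2304000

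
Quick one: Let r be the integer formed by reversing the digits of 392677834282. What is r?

282438776293

Reversing 392677834282 gives 282438776293.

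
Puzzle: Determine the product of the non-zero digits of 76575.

7350

7×6×5×7×5 = 7350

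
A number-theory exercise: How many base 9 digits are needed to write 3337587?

3337587 in base 9 is 6246270, which has 7 digits.

7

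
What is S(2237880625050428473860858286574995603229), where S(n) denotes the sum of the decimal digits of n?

188

2+2+3+7+8+8+0+6+2+5+0+5+0+4+2+8+4+7+3+8+6+0+8+5+8+2+8+6+5+7+4+9+9+5+6+0+3+2+2+9 = 188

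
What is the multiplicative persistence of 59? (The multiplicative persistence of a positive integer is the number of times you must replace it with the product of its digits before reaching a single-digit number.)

3

59 → 45 → 20 → 0 (3 steps)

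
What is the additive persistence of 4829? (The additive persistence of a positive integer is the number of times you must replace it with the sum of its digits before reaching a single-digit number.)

2

4829 → 23 → 5 (2 steps)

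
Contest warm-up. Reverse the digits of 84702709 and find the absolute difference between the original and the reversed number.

6018039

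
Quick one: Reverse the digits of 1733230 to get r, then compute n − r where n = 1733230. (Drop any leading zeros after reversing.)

Reverse of 1733230 is 323371.
1733230 − 323371 = 1409859

1409859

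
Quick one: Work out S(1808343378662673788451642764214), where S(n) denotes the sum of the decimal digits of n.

144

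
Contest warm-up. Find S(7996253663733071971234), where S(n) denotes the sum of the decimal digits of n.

7+9+9+6+2+5+3+6+6+3+7+3+3+0+7+1+9+7+1+2+3+4 = 103

103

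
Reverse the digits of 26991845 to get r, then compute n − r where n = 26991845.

Reverse of 26991845 is 54819962.
26991845 − 54819962 = -27828117

-27828117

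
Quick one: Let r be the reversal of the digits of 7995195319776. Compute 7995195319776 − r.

1216059403779

Reverse of 7995195319776 is 6779135915997.
7995195319776 − 6779135915997 = 1216059403779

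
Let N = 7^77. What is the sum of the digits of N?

7^77 = 118181386580595879976868414312001964434038548836769923458287039207
Sum of its 66 digits: 319.

319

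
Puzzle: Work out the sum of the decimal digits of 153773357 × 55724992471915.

153773357 × 55724992471915 = 8569019161206097768655
Sum of its 22 digits: 107.

107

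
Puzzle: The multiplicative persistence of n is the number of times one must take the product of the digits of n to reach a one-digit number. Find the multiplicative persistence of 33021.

1

33021 → 0 (1 step)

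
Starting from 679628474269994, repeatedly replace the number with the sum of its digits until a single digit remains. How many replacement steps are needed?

679628474269994 → 92 → 11 → 2 (3 steps)

3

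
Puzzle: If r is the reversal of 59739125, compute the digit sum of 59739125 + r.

Reversal of 59739125 is 52193795; 59739125 + 52193795 = 111932920.
Digit sum of 111932920: 1+1+1+9+3+2+9+2+0 = 28.

28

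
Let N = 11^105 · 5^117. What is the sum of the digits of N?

811

11^105 · 5^117 = 133574159134688430271286441571324991813703850054704123195960006035666873864860142174223764555049241211499764536462071454613509570511305170414589359498790110958310606292798183858394622802734375
Sum of its 192 digits: 811.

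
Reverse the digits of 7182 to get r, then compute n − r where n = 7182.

Reverse of 7182 is 2817.
7182 − 2817 = 4365

4365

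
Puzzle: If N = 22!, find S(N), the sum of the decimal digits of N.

22! = 1124000727777607680000
Sum of its 22 digits: 72.

72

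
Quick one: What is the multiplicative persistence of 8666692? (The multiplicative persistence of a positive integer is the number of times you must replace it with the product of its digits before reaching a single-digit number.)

3

8666692 → 186624 → 2304 → 0 (3 steps)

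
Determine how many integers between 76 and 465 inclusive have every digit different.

282

The integers in [76, 465] that have every digit different: 76, 78, 79, 80, 81, 82, …, 463, 465.
282 qualify.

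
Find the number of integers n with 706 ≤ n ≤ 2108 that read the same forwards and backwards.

The integers in [706, 2108] that read the same forwards and backwards: 707, 717, 727, 737, 747, 757, …, 1991, 2002.
41 qualify.

41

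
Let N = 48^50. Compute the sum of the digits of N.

342

48^50 = 1153617588319010271378133306175011326520419737189530113840977835459429144159137562624
Sum of its 85 digits: 342.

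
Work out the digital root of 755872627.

7+5+5+8+7+2+6+2+7 = 49
4+9 = 13
1+3 = 4

4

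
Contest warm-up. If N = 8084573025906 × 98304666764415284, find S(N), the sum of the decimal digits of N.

132

8084573025906 × 98304666764415284 = 794751257244269863012674347304
Sum of its 30 digits: 132.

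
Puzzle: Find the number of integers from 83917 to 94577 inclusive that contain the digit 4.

The integers in [83917, 94577] that contain the digit 4: 83924, 83934, 83940, 83941, 83942, 83943, …, 94576, 94577.
4034 qualify.

4034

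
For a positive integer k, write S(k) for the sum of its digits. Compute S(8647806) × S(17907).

936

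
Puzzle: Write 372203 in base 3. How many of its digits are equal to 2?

372203 in base 3 is 200220120022.
The digit 2 appears 6 times.

6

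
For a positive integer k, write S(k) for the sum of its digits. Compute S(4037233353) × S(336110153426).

1155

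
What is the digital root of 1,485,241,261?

7

1+4+8+5+2+4+1+2+6+1 = 34
3+4 = 7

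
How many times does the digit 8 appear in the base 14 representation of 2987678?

1

2987678 in base 14 is 57AB38.
The digit 8 appears 1 time.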